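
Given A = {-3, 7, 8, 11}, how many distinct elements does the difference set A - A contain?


A - A = {a - a' : a, a' ∈ A}; |A| = 4.
Bounds: 2|A|-1 ≤ |A - A| ≤ |A|² - |A| + 1, i.e. 7 ≤ |A - A| ≤ 13.
Note: 0 ∈ A - A always (from a - a). The set is symmetric: if d ∈ A - A then -d ∈ A - A.
Enumerate nonzero differences d = a - a' with a > a' (then include -d):
Positive differences: {1, 3, 4, 10, 11, 14}
Full difference set: {0} ∪ (positive diffs) ∪ (negative diffs).
|A - A| = 1 + 2·6 = 13 (matches direct enumeration: 13).

|A - A| = 13


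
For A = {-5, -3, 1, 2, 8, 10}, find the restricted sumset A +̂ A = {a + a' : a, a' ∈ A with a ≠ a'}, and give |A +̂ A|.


Restricted sumset: A +̂ A = {a + a' : a ∈ A, a' ∈ A, a ≠ a'}.
Equivalently, take A + A and drop any sum 2a that is achievable ONLY as a + a for a ∈ A (i.e. sums representable only with equal summands).
Enumerate pairs (a, a') with a < a' (symmetric, so each unordered pair gives one sum; this covers all a ≠ a'):
  -5 + -3 = -8
  -5 + 1 = -4
  -5 + 2 = -3
  -5 + 8 = 3
  -5 + 10 = 5
  -3 + 1 = -2
  -3 + 2 = -1
  -3 + 8 = 5
  -3 + 10 = 7
  1 + 2 = 3
  1 + 8 = 9
  1 + 10 = 11
  2 + 8 = 10
  2 + 10 = 12
  8 + 10 = 18
Collected distinct sums: {-8, -4, -3, -2, -1, 3, 5, 7, 9, 10, 11, 12, 18}
|A +̂ A| = 13
(Reference bound: |A +̂ A| ≥ 2|A| - 3 for |A| ≥ 2, with |A| = 6 giving ≥ 9.)

|A +̂ A| = 13


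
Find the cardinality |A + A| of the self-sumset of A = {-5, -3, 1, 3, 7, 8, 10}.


A + A = {a + a' : a, a' ∈ A}; |A| = 7.
General bounds: 2|A| - 1 ≤ |A + A| ≤ |A|(|A|+1)/2, i.e. 13 ≤ |A + A| ≤ 28.
Lower bound 2|A|-1 is attained iff A is an arithmetic progression.
Enumerate sums a + a' for a ≤ a' (symmetric, so this suffices):
a = -5: -5+-5=-10, -5+-3=-8, -5+1=-4, -5+3=-2, -5+7=2, -5+8=3, -5+10=5
a = -3: -3+-3=-6, -3+1=-2, -3+3=0, -3+7=4, -3+8=5, -3+10=7
a = 1: 1+1=2, 1+3=4, 1+7=8, 1+8=9, 1+10=11
a = 3: 3+3=6, 3+7=10, 3+8=11, 3+10=13
a = 7: 7+7=14, 7+8=15, 7+10=17
a = 8: 8+8=16, 8+10=18
a = 10: 10+10=20
Distinct sums: {-10, -8, -6, -4, -2, 0, 2, 3, 4, 5, 6, 7, 8, 9, 10, 11, 13, 14, 15, 16, 17, 18, 20}
|A + A| = 23

|A + A| = 23


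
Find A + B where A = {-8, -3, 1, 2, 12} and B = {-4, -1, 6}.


A + B = {a + b : a ∈ A, b ∈ B}.
Enumerate all |A|·|B| = 5·3 = 15 pairs (a, b) and collect distinct sums.
a = -8: -8+-4=-12, -8+-1=-9, -8+6=-2
a = -3: -3+-4=-7, -3+-1=-4, -3+6=3
a = 1: 1+-4=-3, 1+-1=0, 1+6=7
a = 2: 2+-4=-2, 2+-1=1, 2+6=8
a = 12: 12+-4=8, 12+-1=11, 12+6=18
Collecting distinct sums: A + B = {-12, -9, -7, -4, -3, -2, 0, 1, 3, 7, 8, 11, 18}
|A + B| = 13

A + B = {-12, -9, -7, -4, -3, -2, 0, 1, 3, 7, 8, 11, 18}


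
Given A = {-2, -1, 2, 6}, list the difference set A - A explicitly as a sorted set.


A - A = {a - a' : a, a' ∈ A}.
Compute a - a' for each ordered pair (a, a'):
a = -2: -2--2=0, -2--1=-1, -2-2=-4, -2-6=-8
a = -1: -1--2=1, -1--1=0, -1-2=-3, -1-6=-7
a = 2: 2--2=4, 2--1=3, 2-2=0, 2-6=-4
a = 6: 6--2=8, 6--1=7, 6-2=4, 6-6=0
Collecting distinct values (and noting 0 appears from a-a):
A - A = {-8, -7, -4, -3, -1, 0, 1, 3, 4, 7, 8}
|A - A| = 11

A - A = {-8, -7, -4, -3, -1, 0, 1, 3, 4, 7, 8}


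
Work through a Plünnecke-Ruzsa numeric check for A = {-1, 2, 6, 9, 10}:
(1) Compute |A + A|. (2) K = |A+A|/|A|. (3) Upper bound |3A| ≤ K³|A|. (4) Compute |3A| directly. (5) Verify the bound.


|A| = 5.
Step 1: Compute A + A by enumerating all 25 pairs.
A + A = {-2, 1, 4, 5, 8, 9, 11, 12, 15, 16, 18, 19, 20}, so |A + A| = 13.
Step 2: Doubling constant K = |A + A|/|A| = 13/5 = 13/5 ≈ 2.6000.
Step 3: Plünnecke-Ruzsa gives |3A| ≤ K³·|A| = (2.6000)³ · 5 ≈ 87.8800.
Step 4: Compute 3A = A + A + A directly by enumerating all triples (a,b,c) ∈ A³; |3A| = 25.
Step 5: Check 25 ≤ 87.8800? Yes ✓.

K = 13/5, Plünnecke-Ruzsa bound K³|A| ≈ 87.8800, |3A| = 25, inequality holds.


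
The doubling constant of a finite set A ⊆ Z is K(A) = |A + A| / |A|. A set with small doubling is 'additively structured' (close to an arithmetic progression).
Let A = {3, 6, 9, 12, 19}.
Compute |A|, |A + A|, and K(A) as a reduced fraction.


|A| = 5.
Compute A + A by enumerating all 25 pairs.
A + A = {6, 9, 12, 15, 18, 21, 22, 24, 25, 28, 31, 38}, so |A + A| = 12.
K = |A + A| / |A| = 12/5 (already in lowest terms) ≈ 2.4000.
Reference: AP of size 5 gives K = 9/5 ≈ 1.8000; a fully generic set of size 5 gives K ≈ 3.0000.

|A| = 5, |A + A| = 12, K = 12/5.


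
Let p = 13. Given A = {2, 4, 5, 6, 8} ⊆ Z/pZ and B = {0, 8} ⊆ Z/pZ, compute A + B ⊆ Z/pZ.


Work in Z/13Z: reduce every sum a + b modulo 13.
Enumerate all 10 pairs:
a = 2: 2+0=2, 2+8=10
a = 4: 4+0=4, 4+8=12
a = 5: 5+0=5, 5+8=0
a = 6: 6+0=6, 6+8=1
a = 8: 8+0=8, 8+8=3
Distinct residues collected: {0, 1, 2, 3, 4, 5, 6, 8, 10, 12}
|A + B| = 10 (out of 13 total residues).

A + B = {0, 1, 2, 3, 4, 5, 6, 8, 10, 12}


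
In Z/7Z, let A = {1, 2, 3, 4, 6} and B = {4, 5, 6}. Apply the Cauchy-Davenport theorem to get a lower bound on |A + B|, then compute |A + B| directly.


Cauchy-Davenport: |A + B| ≥ min(p, |A| + |B| - 1) for A, B nonempty in Z/pZ.
|A| = 5, |B| = 3, p = 7.
CD lower bound = min(7, 5 + 3 - 1) = min(7, 7) = 7.
Compute A + B mod 7 directly:
a = 1: 1+4=5, 1+5=6, 1+6=0
a = 2: 2+4=6, 2+5=0, 2+6=1
a = 3: 3+4=0, 3+5=1, 3+6=2
a = 4: 4+4=1, 4+5=2, 4+6=3
a = 6: 6+4=3, 6+5=4, 6+6=5
A + B = {0, 1, 2, 3, 4, 5, 6}, so |A + B| = 7.
Verify: 7 ≥ 7? Yes ✓.

CD lower bound = 7, actual |A + B| = 7.


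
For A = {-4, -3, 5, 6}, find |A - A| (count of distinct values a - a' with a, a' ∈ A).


A - A = {a - a' : a, a' ∈ A}; |A| = 4.
Bounds: 2|A|-1 ≤ |A - A| ≤ |A|² - |A| + 1, i.e. 7 ≤ |A - A| ≤ 13.
Note: 0 ∈ A - A always (from a - a). The set is symmetric: if d ∈ A - A then -d ∈ A - A.
Enumerate nonzero differences d = a - a' with a > a' (then include -d):
Positive differences: {1, 8, 9, 10}
Full difference set: {0} ∪ (positive diffs) ∪ (negative diffs).
|A - A| = 1 + 2·4 = 9 (matches direct enumeration: 9).

|A - A| = 9


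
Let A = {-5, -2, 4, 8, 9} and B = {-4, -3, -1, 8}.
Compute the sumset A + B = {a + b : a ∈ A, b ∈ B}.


A + B = {a + b : a ∈ A, b ∈ B}.
Enumerate all |A|·|B| = 5·4 = 20 pairs (a, b) and collect distinct sums.
a = -5: -5+-4=-9, -5+-3=-8, -5+-1=-6, -5+8=3
a = -2: -2+-4=-6, -2+-3=-5, -2+-1=-3, -2+8=6
a = 4: 4+-4=0, 4+-3=1, 4+-1=3, 4+8=12
a = 8: 8+-4=4, 8+-3=5, 8+-1=7, 8+8=16
a = 9: 9+-4=5, 9+-3=6, 9+-1=8, 9+8=17
Collecting distinct sums: A + B = {-9, -8, -6, -5, -3, 0, 1, 3, 4, 5, 6, 7, 8, 12, 16, 17}
|A + B| = 16

A + B = {-9, -8, -6, -5, -3, 0, 1, 3, 4, 5, 6, 7, 8, 12, 16, 17}


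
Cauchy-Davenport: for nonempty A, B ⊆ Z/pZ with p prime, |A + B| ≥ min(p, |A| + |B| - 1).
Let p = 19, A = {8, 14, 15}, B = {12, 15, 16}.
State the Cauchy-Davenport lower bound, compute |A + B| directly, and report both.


Cauchy-Davenport: |A + B| ≥ min(p, |A| + |B| - 1) for A, B nonempty in Z/pZ.
|A| = 3, |B| = 3, p = 19.
CD lower bound = min(19, 3 + 3 - 1) = min(19, 5) = 5.
Compute A + B mod 19 directly:
a = 8: 8+12=1, 8+15=4, 8+16=5
a = 14: 14+12=7, 14+15=10, 14+16=11
a = 15: 15+12=8, 15+15=11, 15+16=12
A + B = {1, 4, 5, 7, 8, 10, 11, 12}, so |A + B| = 8.
Verify: 8 ≥ 5? Yes ✓.

CD lower bound = 5, actual |A + B| = 8.


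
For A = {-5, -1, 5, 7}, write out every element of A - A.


A - A = {a - a' : a, a' ∈ A}.
Compute a - a' for each ordered pair (a, a'):
a = -5: -5--5=0, -5--1=-4, -5-5=-10, -5-7=-12
a = -1: -1--5=4, -1--1=0, -1-5=-6, -1-7=-8
a = 5: 5--5=10, 5--1=6, 5-5=0, 5-7=-2
a = 7: 7--5=12, 7--1=8, 7-5=2, 7-7=0
Collecting distinct values (and noting 0 appears from a-a):
A - A = {-12, -10, -8, -6, -4, -2, 0, 2, 4, 6, 8, 10, 12}
|A - A| = 13

A - A = {-12, -10, -8, -6, -4, -2, 0, 2, 4, 6, 8, 10, 12}


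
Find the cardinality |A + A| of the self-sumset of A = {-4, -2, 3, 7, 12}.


A + A = {a + a' : a, a' ∈ A}; |A| = 5.
General bounds: 2|A| - 1 ≤ |A + A| ≤ |A|(|A|+1)/2, i.e. 9 ≤ |A + A| ≤ 15.
Lower bound 2|A|-1 is attained iff A is an arithmetic progression.
Enumerate sums a + a' for a ≤ a' (symmetric, so this suffices):
a = -4: -4+-4=-8, -4+-2=-6, -4+3=-1, -4+7=3, -4+12=8
a = -2: -2+-2=-4, -2+3=1, -2+7=5, -2+12=10
a = 3: 3+3=6, 3+7=10, 3+12=15
a = 7: 7+7=14, 7+12=19
a = 12: 12+12=24
Distinct sums: {-8, -6, -4, -1, 1, 3, 5, 6, 8, 10, 14, 15, 19, 24}
|A + A| = 14

|A + A| = 14


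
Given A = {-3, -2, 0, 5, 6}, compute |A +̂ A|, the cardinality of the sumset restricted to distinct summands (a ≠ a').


Restricted sumset: A +̂ A = {a + a' : a ∈ A, a' ∈ A, a ≠ a'}.
Equivalently, take A + A and drop any sum 2a that is achievable ONLY as a + a for a ∈ A (i.e. sums representable only with equal summands).
Enumerate pairs (a, a') with a < a' (symmetric, so each unordered pair gives one sum; this covers all a ≠ a'):
  -3 + -2 = -5
  -3 + 0 = -3
  -3 + 5 = 2
  -3 + 6 = 3
  -2 + 0 = -2
  -2 + 5 = 3
  -2 + 6 = 4
  0 + 5 = 5
  0 + 6 = 6
  5 + 6 = 11
Collected distinct sums: {-5, -3, -2, 2, 3, 4, 5, 6, 11}
|A +̂ A| = 9
(Reference bound: |A +̂ A| ≥ 2|A| - 3 for |A| ≥ 2, with |A| = 5 giving ≥ 7.)

|A +̂ A| = 9


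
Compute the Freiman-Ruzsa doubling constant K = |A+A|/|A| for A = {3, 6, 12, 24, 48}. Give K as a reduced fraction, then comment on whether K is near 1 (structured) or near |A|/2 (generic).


|A| = 5.
Compute A + A by enumerating all 25 pairs.
A + A = {6, 9, 12, 15, 18, 24, 27, 30, 36, 48, 51, 54, 60, 72, 96}, so |A + A| = 15.
K = |A + A| / |A| = 15/5 = 3/1 ≈ 3.0000.
Reference: AP of size 5 gives K = 9/5 ≈ 1.8000; a fully generic set of size 5 gives K ≈ 3.0000.

|A| = 5, |A + A| = 15, K = 15/5 = 3/1.


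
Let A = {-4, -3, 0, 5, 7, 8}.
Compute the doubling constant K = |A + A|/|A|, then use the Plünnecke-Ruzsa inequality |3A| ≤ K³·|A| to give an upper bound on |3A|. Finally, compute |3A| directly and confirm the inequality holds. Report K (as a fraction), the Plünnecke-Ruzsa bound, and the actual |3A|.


|A| = 6.
Step 1: Compute A + A by enumerating all 36 pairs.
A + A = {-8, -7, -6, -4, -3, 0, 1, 2, 3, 4, 5, 7, 8, 10, 12, 13, 14, 15, 16}, so |A + A| = 19.
Step 2: Doubling constant K = |A + A|/|A| = 19/6 = 19/6 ≈ 3.1667.
Step 3: Plünnecke-Ruzsa gives |3A| ≤ K³·|A| = (3.1667)³ · 6 ≈ 190.5278.
Step 4: Compute 3A = A + A + A directly by enumerating all triples (a,b,c) ∈ A³; |3A| = 36.
Step 5: Check 36 ≤ 190.5278? Yes ✓.

K = 19/6, Plünnecke-Ruzsa bound K³|A| ≈ 190.5278, |3A| = 36, inequality holds.


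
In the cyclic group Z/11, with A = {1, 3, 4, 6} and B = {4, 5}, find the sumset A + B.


Work in Z/11Z: reduce every sum a + b modulo 11.
Enumerate all 8 pairs:
a = 1: 1+4=5, 1+5=6
a = 3: 3+4=7, 3+5=8
a = 4: 4+4=8, 4+5=9
a = 6: 6+4=10, 6+5=0
Distinct residues collected: {0, 5, 6, 7, 8, 9, 10}
|A + B| = 7 (out of 11 total residues).

A + B = {0, 5, 6, 7, 8, 9, 10}


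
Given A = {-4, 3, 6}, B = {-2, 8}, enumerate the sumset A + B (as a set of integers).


A + B = {a + b : a ∈ A, b ∈ B}.
Enumerate all |A|·|B| = 3·2 = 6 pairs (a, b) and collect distinct sums.
a = -4: -4+-2=-6, -4+8=4
a = 3: 3+-2=1, 3+8=11
a = 6: 6+-2=4, 6+8=14
Collecting distinct sums: A + B = {-6, 1, 4, 11, 14}
|A + B| = 5

A + B = {-6, 1, 4, 11, 14}


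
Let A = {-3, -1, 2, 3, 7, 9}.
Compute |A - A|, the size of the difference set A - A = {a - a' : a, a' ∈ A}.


A - A = {a - a' : a, a' ∈ A}; |A| = 6.
Bounds: 2|A|-1 ≤ |A - A| ≤ |A|² - |A| + 1, i.e. 11 ≤ |A - A| ≤ 31.
Note: 0 ∈ A - A always (from a - a). The set is symmetric: if d ∈ A - A then -d ∈ A - A.
Enumerate nonzero differences d = a - a' with a > a' (then include -d):
Positive differences: {1, 2, 3, 4, 5, 6, 7, 8, 10, 12}
Full difference set: {0} ∪ (positive diffs) ∪ (negative diffs).
|A - A| = 1 + 2·10 = 21 (matches direct enumeration: 21).

|A - A| = 21


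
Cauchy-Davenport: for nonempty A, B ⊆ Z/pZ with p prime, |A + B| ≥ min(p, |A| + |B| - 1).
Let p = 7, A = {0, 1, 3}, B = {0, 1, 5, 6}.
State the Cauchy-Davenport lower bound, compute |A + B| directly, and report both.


Cauchy-Davenport: |A + B| ≥ min(p, |A| + |B| - 1) for A, B nonempty in Z/pZ.
|A| = 3, |B| = 4, p = 7.
CD lower bound = min(7, 3 + 4 - 1) = min(7, 6) = 6.
Compute A + B mod 7 directly:
a = 0: 0+0=0, 0+1=1, 0+5=5, 0+6=6
a = 1: 1+0=1, 1+1=2, 1+5=6, 1+6=0
a = 3: 3+0=3, 3+1=4, 3+5=1, 3+6=2
A + B = {0, 1, 2, 3, 4, 5, 6}, so |A + B| = 7.
Verify: 7 ≥ 6? Yes ✓.

CD lower bound = 6, actual |A + B| = 7.


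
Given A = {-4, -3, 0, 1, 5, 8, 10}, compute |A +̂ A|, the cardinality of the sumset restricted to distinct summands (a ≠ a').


Restricted sumset: A +̂ A = {a + a' : a ∈ A, a' ∈ A, a ≠ a'}.
Equivalently, take A + A and drop any sum 2a that is achievable ONLY as a + a for a ∈ A (i.e. sums representable only with equal summands).
Enumerate pairs (a, a') with a < a' (symmetric, so each unordered pair gives one sum; this covers all a ≠ a'):
  -4 + -3 = -7
  -4 + 0 = -4
  -4 + 1 = -3
  -4 + 5 = 1
  -4 + 8 = 4
  -4 + 10 = 6
  -3 + 0 = -3
  -3 + 1 = -2
  -3 + 5 = 2
  -3 + 8 = 5
  -3 + 10 = 7
  0 + 1 = 1
  0 + 5 = 5
  0 + 8 = 8
  0 + 10 = 10
  1 + 5 = 6
  1 + 8 = 9
  1 + 10 = 11
  5 + 8 = 13
  5 + 10 = 15
  8 + 10 = 18
Collected distinct sums: {-7, -4, -3, -2, 1, 2, 4, 5, 6, 7, 8, 9, 10, 11, 13, 15, 18}
|A +̂ A| = 17
(Reference bound: |A +̂ A| ≥ 2|A| - 3 for |A| ≥ 2, with |A| = 7 giving ≥ 11.)

|A +̂ A| = 17


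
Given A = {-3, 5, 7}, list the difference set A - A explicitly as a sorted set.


A - A = {a - a' : a, a' ∈ A}.
Compute a - a' for each ordered pair (a, a'):
a = -3: -3--3=0, -3-5=-8, -3-7=-10
a = 5: 5--3=8, 5-5=0, 5-7=-2
a = 7: 7--3=10, 7-5=2, 7-7=0
Collecting distinct values (and noting 0 appears from a-a):
A - A = {-10, -8, -2, 0, 2, 8, 10}
|A - A| = 7

A - A = {-10, -8, -2, 0, 2, 8, 10}


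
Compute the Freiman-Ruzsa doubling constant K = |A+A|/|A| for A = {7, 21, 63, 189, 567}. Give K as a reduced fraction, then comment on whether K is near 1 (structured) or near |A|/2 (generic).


|A| = 5.
Compute A + A by enumerating all 25 pairs.
A + A = {14, 28, 42, 70, 84, 126, 196, 210, 252, 378, 574, 588, 630, 756, 1134}, so |A + A| = 15.
K = |A + A| / |A| = 15/5 = 3/1 ≈ 3.0000.
Reference: AP of size 5 gives K = 9/5 ≈ 1.8000; a fully generic set of size 5 gives K ≈ 3.0000.

|A| = 5, |A + A| = 15, K = 15/5 = 3/1.


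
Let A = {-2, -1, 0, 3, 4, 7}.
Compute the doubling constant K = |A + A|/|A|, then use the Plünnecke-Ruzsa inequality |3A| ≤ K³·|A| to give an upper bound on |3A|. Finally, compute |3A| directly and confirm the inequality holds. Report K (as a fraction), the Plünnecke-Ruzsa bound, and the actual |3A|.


|A| = 6.
Step 1: Compute A + A by enumerating all 36 pairs.
A + A = {-4, -3, -2, -1, 0, 1, 2, 3, 4, 5, 6, 7, 8, 10, 11, 14}, so |A + A| = 16.
Step 2: Doubling constant K = |A + A|/|A| = 16/6 = 16/6 ≈ 2.6667.
Step 3: Plünnecke-Ruzsa gives |3A| ≤ K³·|A| = (2.6667)³ · 6 ≈ 113.7778.
Step 4: Compute 3A = A + A + A directly by enumerating all triples (a,b,c) ∈ A³; |3A| = 25.
Step 5: Check 25 ≤ 113.7778? Yes ✓.

K = 16/6, Plünnecke-Ruzsa bound K³|A| ≈ 113.7778, |3A| = 25, inequality holds.


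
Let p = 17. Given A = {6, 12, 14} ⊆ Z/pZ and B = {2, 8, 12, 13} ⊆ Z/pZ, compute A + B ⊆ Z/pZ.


Work in Z/17Z: reduce every sum a + b modulo 17.
Enumerate all 12 pairs:
a = 6: 6+2=8, 6+8=14, 6+12=1, 6+13=2
a = 12: 12+2=14, 12+8=3, 12+12=7, 12+13=8
a = 14: 14+2=16, 14+8=5, 14+12=9, 14+13=10
Distinct residues collected: {1, 2, 3, 5, 7, 8, 9, 10, 14, 16}
|A + B| = 10 (out of 17 total residues).

A + B = {1, 2, 3, 5, 7, 8, 9, 10, 14, 16}


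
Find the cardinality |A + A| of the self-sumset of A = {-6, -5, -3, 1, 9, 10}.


A + A = {a + a' : a, a' ∈ A}; |A| = 6.
General bounds: 2|A| - 1 ≤ |A + A| ≤ |A|(|A|+1)/2, i.e. 11 ≤ |A + A| ≤ 21.
Lower bound 2|A|-1 is attained iff A is an arithmetic progression.
Enumerate sums a + a' for a ≤ a' (symmetric, so this suffices):
a = -6: -6+-6=-12, -6+-5=-11, -6+-3=-9, -6+1=-5, -6+9=3, -6+10=4
a = -5: -5+-5=-10, -5+-3=-8, -5+1=-4, -5+9=4, -5+10=5
a = -3: -3+-3=-6, -3+1=-2, -3+9=6, -3+10=7
a = 1: 1+1=2, 1+9=10, 1+10=11
a = 9: 9+9=18, 9+10=19
a = 10: 10+10=20
Distinct sums: {-12, -11, -10, -9, -8, -6, -5, -4, -2, 2, 3, 4, 5, 6, 7, 10, 11, 18, 19, 20}
|A + A| = 20

|A + A| = 20


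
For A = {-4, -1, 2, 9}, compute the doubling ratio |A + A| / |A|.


|A| = 4.
Compute A + A by enumerating all 16 pairs.
A + A = {-8, -5, -2, 1, 4, 5, 8, 11, 18}, so |A + A| = 9.
K = |A + A| / |A| = 9/4 (already in lowest terms) ≈ 2.2500.
Reference: AP of size 4 gives K = 7/4 ≈ 1.7500; a fully generic set of size 4 gives K ≈ 2.5000.

|A| = 4, |A + A| = 9, K = 9/4.


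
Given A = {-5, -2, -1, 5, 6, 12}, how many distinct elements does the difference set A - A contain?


A - A = {a - a' : a, a' ∈ A}; |A| = 6.
Bounds: 2|A|-1 ≤ |A - A| ≤ |A|² - |A| + 1, i.e. 11 ≤ |A - A| ≤ 31.
Note: 0 ∈ A - A always (from a - a). The set is symmetric: if d ∈ A - A then -d ∈ A - A.
Enumerate nonzero differences d = a - a' with a > a' (then include -d):
Positive differences: {1, 3, 4, 6, 7, 8, 10, 11, 13, 14, 17}
Full difference set: {0} ∪ (positive diffs) ∪ (negative diffs).
|A - A| = 1 + 2·11 = 23 (matches direct enumeration: 23).

|A - A| = 23


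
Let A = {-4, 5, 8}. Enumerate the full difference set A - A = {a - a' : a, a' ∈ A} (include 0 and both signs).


A - A = {a - a' : a, a' ∈ A}.
Compute a - a' for each ordered pair (a, a'):
a = -4: -4--4=0, -4-5=-9, -4-8=-12
a = 5: 5--4=9, 5-5=0, 5-8=-3
a = 8: 8--4=12, 8-5=3, 8-8=0
Collecting distinct values (and noting 0 appears from a-a):
A - A = {-12, -9, -3, 0, 3, 9, 12}
|A - A| = 7

A - A = {-12, -9, -3, 0, 3, 9, 12}


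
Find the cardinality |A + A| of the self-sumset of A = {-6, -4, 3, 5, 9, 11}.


A + A = {a + a' : a, a' ∈ A}; |A| = 6.
General bounds: 2|A| - 1 ≤ |A + A| ≤ |A|(|A|+1)/2, i.e. 11 ≤ |A + A| ≤ 21.
Lower bound 2|A|-1 is attained iff A is an arithmetic progression.
Enumerate sums a + a' for a ≤ a' (symmetric, so this suffices):
a = -6: -6+-6=-12, -6+-4=-10, -6+3=-3, -6+5=-1, -6+9=3, -6+11=5
a = -4: -4+-4=-8, -4+3=-1, -4+5=1, -4+9=5, -4+11=7
a = 3: 3+3=6, 3+5=8, 3+9=12, 3+11=14
a = 5: 5+5=10, 5+9=14, 5+11=16
a = 9: 9+9=18, 9+11=20
a = 11: 11+11=22
Distinct sums: {-12, -10, -8, -3, -1, 1, 3, 5, 6, 7, 8, 10, 12, 14, 16, 18, 20, 22}
|A + A| = 18

|A + A| = 18


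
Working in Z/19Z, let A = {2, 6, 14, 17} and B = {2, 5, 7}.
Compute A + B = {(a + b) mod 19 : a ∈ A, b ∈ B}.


Work in Z/19Z: reduce every sum a + b modulo 19.
Enumerate all 12 pairs:
a = 2: 2+2=4, 2+5=7, 2+7=9
a = 6: 6+2=8, 6+5=11, 6+7=13
a = 14: 14+2=16, 14+5=0, 14+7=2
a = 17: 17+2=0, 17+5=3, 17+7=5
Distinct residues collected: {0, 2, 3, 4, 5, 7, 8, 9, 11, 13, 16}
|A + B| = 11 (out of 19 total residues).

A + B = {0, 2, 3, 4, 5, 7, 8, 9, 11, 13, 16}


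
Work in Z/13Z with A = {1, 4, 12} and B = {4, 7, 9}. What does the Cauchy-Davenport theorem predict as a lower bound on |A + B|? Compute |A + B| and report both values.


Cauchy-Davenport: |A + B| ≥ min(p, |A| + |B| - 1) for A, B nonempty in Z/pZ.
|A| = 3, |B| = 3, p = 13.
CD lower bound = min(13, 3 + 3 - 1) = min(13, 5) = 5.
Compute A + B mod 13 directly:
a = 1: 1+4=5, 1+7=8, 1+9=10
a = 4: 4+4=8, 4+7=11, 4+9=0
a = 12: 12+4=3, 12+7=6, 12+9=8
A + B = {0, 3, 5, 6, 8, 10, 11}, so |A + B| = 7.
Verify: 7 ≥ 5? Yes ✓.

CD lower bound = 5, actual |A + B| = 7.


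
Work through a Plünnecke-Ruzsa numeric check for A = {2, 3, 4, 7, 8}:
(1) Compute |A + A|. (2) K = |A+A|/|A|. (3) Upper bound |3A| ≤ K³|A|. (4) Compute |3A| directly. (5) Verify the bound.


|A| = 5.
Step 1: Compute A + A by enumerating all 25 pairs.
A + A = {4, 5, 6, 7, 8, 9, 10, 11, 12, 14, 15, 16}, so |A + A| = 12.
Step 2: Doubling constant K = |A + A|/|A| = 12/5 = 12/5 ≈ 2.4000.
Step 3: Plünnecke-Ruzsa gives |3A| ≤ K³·|A| = (2.4000)³ · 5 ≈ 69.1200.
Step 4: Compute 3A = A + A + A directly by enumerating all triples (a,b,c) ∈ A³; |3A| = 19.
Step 5: Check 19 ≤ 69.1200? Yes ✓.

K = 12/5, Plünnecke-Ruzsa bound K³|A| ≈ 69.1200, |3A| = 19, inequality holds.


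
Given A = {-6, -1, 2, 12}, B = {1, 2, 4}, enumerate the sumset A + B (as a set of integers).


A + B = {a + b : a ∈ A, b ∈ B}.
Enumerate all |A|·|B| = 4·3 = 12 pairs (a, b) and collect distinct sums.
a = -6: -6+1=-5, -6+2=-4, -6+4=-2
a = -1: -1+1=0, -1+2=1, -1+4=3
a = 2: 2+1=3, 2+2=4, 2+4=6
a = 12: 12+1=13, 12+2=14, 12+4=16
Collecting distinct sums: A + B = {-5, -4, -2, 0, 1, 3, 4, 6, 13, 14, 16}
|A + B| = 11

A + B = {-5, -4, -2, 0, 1, 3, 4, 6, 13, 14, 16}


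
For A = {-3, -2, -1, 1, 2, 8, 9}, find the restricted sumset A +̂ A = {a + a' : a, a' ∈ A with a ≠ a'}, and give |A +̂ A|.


Restricted sumset: A +̂ A = {a + a' : a ∈ A, a' ∈ A, a ≠ a'}.
Equivalently, take A + A and drop any sum 2a that is achievable ONLY as a + a for a ∈ A (i.e. sums representable only with equal summands).
Enumerate pairs (a, a') with a < a' (symmetric, so each unordered pair gives one sum; this covers all a ≠ a'):
  -3 + -2 = -5
  -3 + -1 = -4
  -3 + 1 = -2
  -3 + 2 = -1
  -3 + 8 = 5
  -3 + 9 = 6
  -2 + -1 = -3
  -2 + 1 = -1
  -2 + 2 = 0
  -2 + 8 = 6
  -2 + 9 = 7
  -1 + 1 = 0
  -1 + 2 = 1
  -1 + 8 = 7
  -1 + 9 = 8
  1 + 2 = 3
  1 + 8 = 9
  1 + 9 = 10
  2 + 8 = 10
  2 + 9 = 11
  8 + 9 = 17
Collected distinct sums: {-5, -4, -3, -2, -1, 0, 1, 3, 5, 6, 7, 8, 9, 10, 11, 17}
|A +̂ A| = 16
(Reference bound: |A +̂ A| ≥ 2|A| - 3 for |A| ≥ 2, with |A| = 7 giving ≥ 11.)

|A +̂ A| = 16


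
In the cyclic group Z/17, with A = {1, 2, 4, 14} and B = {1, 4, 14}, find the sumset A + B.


Work in Z/17Z: reduce every sum a + b modulo 17.
Enumerate all 12 pairs:
a = 1: 1+1=2, 1+4=5, 1+14=15
a = 2: 2+1=3, 2+4=6, 2+14=16
a = 4: 4+1=5, 4+4=8, 4+14=1
a = 14: 14+1=15, 14+4=1, 14+14=11
Distinct residues collected: {1, 2, 3, 5, 6, 8, 11, 15, 16}
|A + B| = 9 (out of 17 total residues).

A + B = {1, 2, 3, 5, 6, 8, 11, 15, 16}


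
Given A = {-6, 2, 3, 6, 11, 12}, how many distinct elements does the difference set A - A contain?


A - A = {a - a' : a, a' ∈ A}; |A| = 6.
Bounds: 2|A|-1 ≤ |A - A| ≤ |A|² - |A| + 1, i.e. 11 ≤ |A - A| ≤ 31.
Note: 0 ∈ A - A always (from a - a). The set is symmetric: if d ∈ A - A then -d ∈ A - A.
Enumerate nonzero differences d = a - a' with a > a' (then include -d):
Positive differences: {1, 3, 4, 5, 6, 8, 9, 10, 12, 17, 18}
Full difference set: {0} ∪ (positive diffs) ∪ (negative diffs).
|A - A| = 1 + 2·11 = 23 (matches direct enumeration: 23).

|A - A| = 23


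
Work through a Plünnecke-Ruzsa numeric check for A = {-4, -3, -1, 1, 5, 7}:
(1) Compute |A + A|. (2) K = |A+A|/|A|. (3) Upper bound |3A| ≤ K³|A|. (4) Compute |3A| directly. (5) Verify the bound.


|A| = 6.
Step 1: Compute A + A by enumerating all 36 pairs.
A + A = {-8, -7, -6, -5, -4, -3, -2, 0, 1, 2, 3, 4, 6, 8, 10, 12, 14}, so |A + A| = 17.
Step 2: Doubling constant K = |A + A|/|A| = 17/6 = 17/6 ≈ 2.8333.
Step 3: Plünnecke-Ruzsa gives |3A| ≤ K³·|A| = (2.8333)³ · 6 ≈ 136.4722.
Step 4: Compute 3A = A + A + A directly by enumerating all triples (a,b,c) ∈ A³; |3A| = 29.
Step 5: Check 29 ≤ 136.4722? Yes ✓.

K = 17/6, Plünnecke-Ruzsa bound K³|A| ≈ 136.4722, |3A| = 29, inequality holds.


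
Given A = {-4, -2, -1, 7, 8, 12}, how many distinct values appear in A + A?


A + A = {a + a' : a, a' ∈ A}; |A| = 6.
General bounds: 2|A| - 1 ≤ |A + A| ≤ |A|(|A|+1)/2, i.e. 11 ≤ |A + A| ≤ 21.
Lower bound 2|A|-1 is attained iff A is an arithmetic progression.
Enumerate sums a + a' for a ≤ a' (symmetric, so this suffices):
a = -4: -4+-4=-8, -4+-2=-6, -4+-1=-5, -4+7=3, -4+8=4, -4+12=8
a = -2: -2+-2=-4, -2+-1=-3, -2+7=5, -2+8=6, -2+12=10
a = -1: -1+-1=-2, -1+7=6, -1+8=7, -1+12=11
a = 7: 7+7=14, 7+8=15, 7+12=19
a = 8: 8+8=16, 8+12=20
a = 12: 12+12=24
Distinct sums: {-8, -6, -5, -4, -3, -2, 3, 4, 5, 6, 7, 8, 10, 11, 14, 15, 16, 19, 20, 24}
|A + A| = 20

|A + A| = 20


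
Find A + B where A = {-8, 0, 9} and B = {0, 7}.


A + B = {a + b : a ∈ A, b ∈ B}.
Enumerate all |A|·|B| = 3·2 = 6 pairs (a, b) and collect distinct sums.
a = -8: -8+0=-8, -8+7=-1
a = 0: 0+0=0, 0+7=7
a = 9: 9+0=9, 9+7=16
Collecting distinct sums: A + B = {-8, -1, 0, 7, 9, 16}
|A + B| = 6

A + B = {-8, -1, 0, 7, 9, 16}


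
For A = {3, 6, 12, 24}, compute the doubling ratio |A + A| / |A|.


|A| = 4.
Compute A + A by enumerating all 16 pairs.
A + A = {6, 9, 12, 15, 18, 24, 27, 30, 36, 48}, so |A + A| = 10.
K = |A + A| / |A| = 10/4 = 5/2 ≈ 2.5000.
Reference: AP of size 4 gives K = 7/4 ≈ 1.7500; a fully generic set of size 4 gives K ≈ 2.5000.

|A| = 4, |A + A| = 10, K = 10/4 = 5/2.


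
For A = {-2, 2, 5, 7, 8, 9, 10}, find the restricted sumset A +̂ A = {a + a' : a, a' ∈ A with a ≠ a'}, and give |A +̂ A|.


Restricted sumset: A +̂ A = {a + a' : a ∈ A, a' ∈ A, a ≠ a'}.
Equivalently, take A + A and drop any sum 2a that is achievable ONLY as a + a for a ∈ A (i.e. sums representable only with equal summands).
Enumerate pairs (a, a') with a < a' (symmetric, so each unordered pair gives one sum; this covers all a ≠ a'):
  -2 + 2 = 0
  -2 + 5 = 3
  -2 + 7 = 5
  -2 + 8 = 6
  -2 + 9 = 7
  -2 + 10 = 8
  2 + 5 = 7
  2 + 7 = 9
  2 + 8 = 10
  2 + 9 = 11
  2 + 10 = 12
  5 + 7 = 12
  5 + 8 = 13
  5 + 9 = 14
  5 + 10 = 15
  7 + 8 = 15
  7 + 9 = 16
  7 + 10 = 17
  8 + 9 = 17
  8 + 10 = 18
  9 + 10 = 19
Collected distinct sums: {0, 3, 5, 6, 7, 8, 9, 10, 11, 12, 13, 14, 15, 16, 17, 18, 19}
|A +̂ A| = 17
(Reference bound: |A +̂ A| ≥ 2|A| - 3 for |A| ≥ 2, with |A| = 7 giving ≥ 11.)

|A +̂ A| = 17


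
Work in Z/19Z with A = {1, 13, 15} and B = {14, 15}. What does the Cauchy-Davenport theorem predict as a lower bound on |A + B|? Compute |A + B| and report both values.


Cauchy-Davenport: |A + B| ≥ min(p, |A| + |B| - 1) for A, B nonempty in Z/pZ.
|A| = 3, |B| = 2, p = 19.
CD lower bound = min(19, 3 + 2 - 1) = min(19, 4) = 4.
Compute A + B mod 19 directly:
a = 1: 1+14=15, 1+15=16
a = 13: 13+14=8, 13+15=9
a = 15: 15+14=10, 15+15=11
A + B = {8, 9, 10, 11, 15, 16}, so |A + B| = 6.
Verify: 6 ≥ 4? Yes ✓.

CD lower bound = 4, actual |A + B| = 6.


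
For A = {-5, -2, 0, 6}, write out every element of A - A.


A - A = {a - a' : a, a' ∈ A}.
Compute a - a' for each ordered pair (a, a'):
a = -5: -5--5=0, -5--2=-3, -5-0=-5, -5-6=-11
a = -2: -2--5=3, -2--2=0, -2-0=-2, -2-6=-8
a = 0: 0--5=5, 0--2=2, 0-0=0, 0-6=-6
a = 6: 6--5=11, 6--2=8, 6-0=6, 6-6=0
Collecting distinct values (and noting 0 appears from a-a):
A - A = {-11, -8, -6, -5, -3, -2, 0, 2, 3, 5, 6, 8, 11}
|A - A| = 13

A - A = {-11, -8, -6, -5, -3, -2, 0, 2, 3, 5, 6, 8, 11}


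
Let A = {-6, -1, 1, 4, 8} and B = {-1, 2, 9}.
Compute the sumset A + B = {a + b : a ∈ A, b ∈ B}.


A + B = {a + b : a ∈ A, b ∈ B}.
Enumerate all |A|·|B| = 5·3 = 15 pairs (a, b) and collect distinct sums.
a = -6: -6+-1=-7, -6+2=-4, -6+9=3
a = -1: -1+-1=-2, -1+2=1, -1+9=8
a = 1: 1+-1=0, 1+2=3, 1+9=10
a = 4: 4+-1=3, 4+2=6, 4+9=13
a = 8: 8+-1=7, 8+2=10, 8+9=17
Collecting distinct sums: A + B = {-7, -4, -2, 0, 1, 3, 6, 7, 8, 10, 13, 17}
|A + B| = 12

A + B = {-7, -4, -2, 0, 1, 3, 6, 7, 8, 10, 13, 17}


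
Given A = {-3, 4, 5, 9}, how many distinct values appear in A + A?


A + A = {a + a' : a, a' ∈ A}; |A| = 4.
General bounds: 2|A| - 1 ≤ |A + A| ≤ |A|(|A|+1)/2, i.e. 7 ≤ |A + A| ≤ 10.
Lower bound 2|A|-1 is attained iff A is an arithmetic progression.
Enumerate sums a + a' for a ≤ a' (symmetric, so this suffices):
a = -3: -3+-3=-6, -3+4=1, -3+5=2, -3+9=6
a = 4: 4+4=8, 4+5=9, 4+9=13
a = 5: 5+5=10, 5+9=14
a = 9: 9+9=18
Distinct sums: {-6, 1, 2, 6, 8, 9, 10, 13, 14, 18}
|A + A| = 10

|A + A| = 10


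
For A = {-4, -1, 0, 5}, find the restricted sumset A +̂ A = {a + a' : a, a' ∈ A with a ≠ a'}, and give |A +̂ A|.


Restricted sumset: A +̂ A = {a + a' : a ∈ A, a' ∈ A, a ≠ a'}.
Equivalently, take A + A and drop any sum 2a that is achievable ONLY as a + a for a ∈ A (i.e. sums representable only with equal summands).
Enumerate pairs (a, a') with a < a' (symmetric, so each unordered pair gives one sum; this covers all a ≠ a'):
  -4 + -1 = -5
  -4 + 0 = -4
  -4 + 5 = 1
  -1 + 0 = -1
  -1 + 5 = 4
  0 + 5 = 5
Collected distinct sums: {-5, -4, -1, 1, 4, 5}
|A +̂ A| = 6
(Reference bound: |A +̂ A| ≥ 2|A| - 3 for |A| ≥ 2, with |A| = 4 giving ≥ 5.)

|A +̂ A| = 6


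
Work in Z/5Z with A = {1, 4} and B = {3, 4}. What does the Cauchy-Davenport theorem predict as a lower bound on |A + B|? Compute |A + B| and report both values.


Cauchy-Davenport: |A + B| ≥ min(p, |A| + |B| - 1) for A, B nonempty in Z/pZ.
|A| = 2, |B| = 2, p = 5.
CD lower bound = min(5, 2 + 2 - 1) = min(5, 3) = 3.
Compute A + B mod 5 directly:
a = 1: 1+3=4, 1+4=0
a = 4: 4+3=2, 4+4=3
A + B = {0, 2, 3, 4}, so |A + B| = 4.
Verify: 4 ≥ 3? Yes ✓.

CD lower bound = 3, actual |A + B| = 4.


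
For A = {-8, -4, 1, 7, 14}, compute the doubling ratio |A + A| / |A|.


|A| = 5.
Compute A + A by enumerating all 25 pairs.
A + A = {-16, -12, -8, -7, -3, -1, 2, 3, 6, 8, 10, 14, 15, 21, 28}, so |A + A| = 15.
K = |A + A| / |A| = 15/5 = 3/1 ≈ 3.0000.
Reference: AP of size 5 gives K = 9/5 ≈ 1.8000; a fully generic set of size 5 gives K ≈ 3.0000.

|A| = 5, |A + A| = 15, K = 15/5 = 3/1.


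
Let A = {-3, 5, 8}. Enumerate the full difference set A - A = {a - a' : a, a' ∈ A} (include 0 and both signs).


A - A = {a - a' : a, a' ∈ A}.
Compute a - a' for each ordered pair (a, a'):
a = -3: -3--3=0, -3-5=-8, -3-8=-11
a = 5: 5--3=8, 5-5=0, 5-8=-3
a = 8: 8--3=11, 8-5=3, 8-8=0
Collecting distinct values (and noting 0 appears from a-a):
A - A = {-11, -8, -3, 0, 3, 8, 11}
|A - A| = 7

A - A = {-11, -8, -3, 0, 3, 8, 11}


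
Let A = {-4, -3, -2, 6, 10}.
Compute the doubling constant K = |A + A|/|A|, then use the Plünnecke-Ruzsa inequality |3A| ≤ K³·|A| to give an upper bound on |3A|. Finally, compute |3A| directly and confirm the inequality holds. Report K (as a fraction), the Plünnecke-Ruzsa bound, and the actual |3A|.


|A| = 5.
Step 1: Compute A + A by enumerating all 25 pairs.
A + A = {-8, -7, -6, -5, -4, 2, 3, 4, 6, 7, 8, 12, 16, 20}, so |A + A| = 14.
Step 2: Doubling constant K = |A + A|/|A| = 14/5 = 14/5 ≈ 2.8000.
Step 3: Plünnecke-Ruzsa gives |3A| ≤ K³·|A| = (2.8000)³ · 5 ≈ 109.7600.
Step 4: Compute 3A = A + A + A directly by enumerating all triples (a,b,c) ∈ A³; |3A| = 28.
Step 5: Check 28 ≤ 109.7600? Yes ✓.

K = 14/5, Plünnecke-Ruzsa bound K³|A| ≈ 109.7600, |3A| = 28, inequality holds.


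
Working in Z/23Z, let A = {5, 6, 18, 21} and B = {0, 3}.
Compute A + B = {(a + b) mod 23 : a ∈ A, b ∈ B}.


Work in Z/23Z: reduce every sum a + b modulo 23.
Enumerate all 8 pairs:
a = 5: 5+0=5, 5+3=8
a = 6: 6+0=6, 6+3=9
a = 18: 18+0=18, 18+3=21
a = 21: 21+0=21, 21+3=1
Distinct residues collected: {1, 5, 6, 8, 9, 18, 21}
|A + B| = 7 (out of 23 total residues).

A + B = {1, 5, 6, 8, 9, 18, 21}


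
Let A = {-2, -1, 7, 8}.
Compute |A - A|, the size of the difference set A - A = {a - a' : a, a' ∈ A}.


A - A = {a - a' : a, a' ∈ A}; |A| = 4.
Bounds: 2|A|-1 ≤ |A - A| ≤ |A|² - |A| + 1, i.e. 7 ≤ |A - A| ≤ 13.
Note: 0 ∈ A - A always (from a - a). The set is symmetric: if d ∈ A - A then -d ∈ A - A.
Enumerate nonzero differences d = a - a' with a > a' (then include -d):
Positive differences: {1, 8, 9, 10}
Full difference set: {0} ∪ (positive diffs) ∪ (negative diffs).
|A - A| = 1 + 2·4 = 9 (matches direct enumeration: 9).

|A - A| = 9


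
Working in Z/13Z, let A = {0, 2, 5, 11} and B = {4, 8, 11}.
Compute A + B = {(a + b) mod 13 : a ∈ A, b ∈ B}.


Work in Z/13Z: reduce every sum a + b modulo 13.
Enumerate all 12 pairs:
a = 0: 0+4=4, 0+8=8, 0+11=11
a = 2: 2+4=6, 2+8=10, 2+11=0
a = 5: 5+4=9, 5+8=0, 5+11=3
a = 11: 11+4=2, 11+8=6, 11+11=9
Distinct residues collected: {0, 2, 3, 4, 6, 8, 9, 10, 11}
|A + B| = 9 (out of 13 total residues).

A + B = {0, 2, 3, 4, 6, 8, 9, 10, 11}


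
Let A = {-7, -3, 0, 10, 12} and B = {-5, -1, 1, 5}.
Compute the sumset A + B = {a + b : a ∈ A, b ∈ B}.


A + B = {a + b : a ∈ A, b ∈ B}.
Enumerate all |A|·|B| = 5·4 = 20 pairs (a, b) and collect distinct sums.
a = -7: -7+-5=-12, -7+-1=-8, -7+1=-6, -7+5=-2
a = -3: -3+-5=-8, -3+-1=-4, -3+1=-2, -3+5=2
a = 0: 0+-5=-5, 0+-1=-1, 0+1=1, 0+5=5
a = 10: 10+-5=5, 10+-1=9, 10+1=11, 10+5=15
a = 12: 12+-5=7, 12+-1=11, 12+1=13, 12+5=17
Collecting distinct sums: A + B = {-12, -8, -6, -5, -4, -2, -1, 1, 2, 5, 7, 9, 11, 13, 15, 17}
|A + B| = 16

A + B = {-12, -8, -6, -5, -4, -2, -1, 1, 2, 5, 7, 9, 11, 13, 15, 17}


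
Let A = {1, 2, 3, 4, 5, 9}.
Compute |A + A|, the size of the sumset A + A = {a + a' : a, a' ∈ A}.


A + A = {a + a' : a, a' ∈ A}; |A| = 6.
General bounds: 2|A| - 1 ≤ |A + A| ≤ |A|(|A|+1)/2, i.e. 11 ≤ |A + A| ≤ 21.
Lower bound 2|A|-1 is attained iff A is an arithmetic progression.
Enumerate sums a + a' for a ≤ a' (symmetric, so this suffices):
a = 1: 1+1=2, 1+2=3, 1+3=4, 1+4=5, 1+5=6, 1+9=10
a = 2: 2+2=4, 2+3=5, 2+4=6, 2+5=7, 2+9=11
a = 3: 3+3=6, 3+4=7, 3+5=8, 3+9=12
a = 4: 4+4=8, 4+5=9, 4+9=13
a = 5: 5+5=10, 5+9=14
a = 9: 9+9=18
Distinct sums: {2, 3, 4, 5, 6, 7, 8, 9, 10, 11, 12, 13, 14, 18}
|A + A| = 14

|A + A| = 14


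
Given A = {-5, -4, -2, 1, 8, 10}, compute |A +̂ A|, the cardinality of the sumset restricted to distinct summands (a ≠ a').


Restricted sumset: A +̂ A = {a + a' : a ∈ A, a' ∈ A, a ≠ a'}.
Equivalently, take A + A and drop any sum 2a that is achievable ONLY as a + a for a ∈ A (i.e. sums representable only with equal summands).
Enumerate pairs (a, a') with a < a' (symmetric, so each unordered pair gives one sum; this covers all a ≠ a'):
  -5 + -4 = -9
  -5 + -2 = -7
  -5 + 1 = -4
  -5 + 8 = 3
  -5 + 10 = 5
  -4 + -2 = -6
  -4 + 1 = -3
  -4 + 8 = 4
  -4 + 10 = 6
  -2 + 1 = -1
  -2 + 8 = 6
  -2 + 10 = 8
  1 + 8 = 9
  1 + 10 = 11
  8 + 10 = 18
Collected distinct sums: {-9, -7, -6, -4, -3, -1, 3, 4, 5, 6, 8, 9, 11, 18}
|A +̂ A| = 14
(Reference bound: |A +̂ A| ≥ 2|A| - 3 for |A| ≥ 2, with |A| = 6 giving ≥ 9.)

|A +̂ A| = 14


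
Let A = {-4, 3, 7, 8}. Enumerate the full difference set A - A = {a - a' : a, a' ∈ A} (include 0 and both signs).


A - A = {a - a' : a, a' ∈ A}.
Compute a - a' for each ordered pair (a, a'):
a = -4: -4--4=0, -4-3=-7, -4-7=-11, -4-8=-12
a = 3: 3--4=7, 3-3=0, 3-7=-4, 3-8=-5
a = 7: 7--4=11, 7-3=4, 7-7=0, 7-8=-1
a = 8: 8--4=12, 8-3=5, 8-7=1, 8-8=0
Collecting distinct values (and noting 0 appears from a-a):
A - A = {-12, -11, -7, -5, -4, -1, 0, 1, 4, 5, 7, 11, 12}
|A - A| = 13

A - A = {-12, -11, -7, -5, -4, -1, 0, 1, 4, 5, 7, 11, 12}


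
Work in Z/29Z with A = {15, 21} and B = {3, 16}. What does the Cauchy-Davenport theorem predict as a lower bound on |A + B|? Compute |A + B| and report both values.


Cauchy-Davenport: |A + B| ≥ min(p, |A| + |B| - 1) for A, B nonempty in Z/pZ.
|A| = 2, |B| = 2, p = 29.
CD lower bound = min(29, 2 + 2 - 1) = min(29, 3) = 3.
Compute A + B mod 29 directly:
a = 15: 15+3=18, 15+16=2
a = 21: 21+3=24, 21+16=8
A + B = {2, 8, 18, 24}, so |A + B| = 4.
Verify: 4 ≥ 3? Yes ✓.

CD lower bound = 3, actual |A + B| = 4.


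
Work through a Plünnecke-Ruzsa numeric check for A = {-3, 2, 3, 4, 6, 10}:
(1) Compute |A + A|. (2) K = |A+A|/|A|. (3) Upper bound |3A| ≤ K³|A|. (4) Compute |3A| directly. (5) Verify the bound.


|A| = 6.
Step 1: Compute A + A by enumerating all 36 pairs.
A + A = {-6, -1, 0, 1, 3, 4, 5, 6, 7, 8, 9, 10, 12, 13, 14, 16, 20}, so |A + A| = 17.
Step 2: Doubling constant K = |A + A|/|A| = 17/6 = 17/6 ≈ 2.8333.
Step 3: Plünnecke-Ruzsa gives |3A| ≤ K³·|A| = (2.8333)³ · 6 ≈ 136.4722.
Step 4: Compute 3A = A + A + A directly by enumerating all triples (a,b,c) ∈ A³; |3A| = 30.
Step 5: Check 30 ≤ 136.4722? Yes ✓.

K = 17/6, Plünnecke-Ruzsa bound K³|A| ≈ 136.4722, |3A| = 30, inequality holds.


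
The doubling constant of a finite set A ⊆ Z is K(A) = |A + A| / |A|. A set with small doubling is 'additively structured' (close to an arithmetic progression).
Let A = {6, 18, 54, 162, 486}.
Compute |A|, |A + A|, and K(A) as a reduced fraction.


|A| = 5.
Compute A + A by enumerating all 25 pairs.
A + A = {12, 24, 36, 60, 72, 108, 168, 180, 216, 324, 492, 504, 540, 648, 972}, so |A + A| = 15.
K = |A + A| / |A| = 15/5 = 3/1 ≈ 3.0000.
Reference: AP of size 5 gives K = 9/5 ≈ 1.8000; a fully generic set of size 5 gives K ≈ 3.0000.

|A| = 5, |A + A| = 15, K = 15/5 = 3/1.


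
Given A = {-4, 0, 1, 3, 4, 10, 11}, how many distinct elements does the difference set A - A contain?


A - A = {a - a' : a, a' ∈ A}; |A| = 7.
Bounds: 2|A|-1 ≤ |A - A| ≤ |A|² - |A| + 1, i.e. 13 ≤ |A - A| ≤ 43.
Note: 0 ∈ A - A always (from a - a). The set is symmetric: if d ∈ A - A then -d ∈ A - A.
Enumerate nonzero differences d = a - a' with a > a' (then include -d):
Positive differences: {1, 2, 3, 4, 5, 6, 7, 8, 9, 10, 11, 14, 15}
Full difference set: {0} ∪ (positive diffs) ∪ (negative diffs).
|A - A| = 1 + 2·13 = 27 (matches direct enumeration: 27).

|A - A| = 27


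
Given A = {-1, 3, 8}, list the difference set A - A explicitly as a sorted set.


A - A = {a - a' : a, a' ∈ A}.
Compute a - a' for each ordered pair (a, a'):
a = -1: -1--1=0, -1-3=-4, -1-8=-9
a = 3: 3--1=4, 3-3=0, 3-8=-5
a = 8: 8--1=9, 8-3=5, 8-8=0
Collecting distinct values (and noting 0 appears from a-a):
A - A = {-9, -5, -4, 0, 4, 5, 9}
|A - A| = 7

A - A = {-9, -5, -4, 0, 4, 5, 9}


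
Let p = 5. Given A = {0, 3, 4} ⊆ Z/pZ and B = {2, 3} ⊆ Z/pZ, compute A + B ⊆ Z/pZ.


Work in Z/5Z: reduce every sum a + b modulo 5.
Enumerate all 6 pairs:
a = 0: 0+2=2, 0+3=3
a = 3: 3+2=0, 3+3=1
a = 4: 4+2=1, 4+3=2
Distinct residues collected: {0, 1, 2, 3}
|A + B| = 4 (out of 5 total residues).

A + B = {0, 1, 2, 3}


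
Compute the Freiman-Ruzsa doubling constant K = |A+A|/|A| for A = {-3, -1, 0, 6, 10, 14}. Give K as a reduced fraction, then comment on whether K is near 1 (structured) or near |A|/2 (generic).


|A| = 6.
Compute A + A by enumerating all 36 pairs.
A + A = {-6, -4, -3, -2, -1, 0, 3, 5, 6, 7, 9, 10, 11, 12, 13, 14, 16, 20, 24, 28}, so |A + A| = 20.
K = |A + A| / |A| = 20/6 = 10/3 ≈ 3.3333.
Reference: AP of size 6 gives K = 11/6 ≈ 1.8333; a fully generic set of size 6 gives K ≈ 3.5000.

|A| = 6, |A + A| = 20, K = 20/6 = 10/3.


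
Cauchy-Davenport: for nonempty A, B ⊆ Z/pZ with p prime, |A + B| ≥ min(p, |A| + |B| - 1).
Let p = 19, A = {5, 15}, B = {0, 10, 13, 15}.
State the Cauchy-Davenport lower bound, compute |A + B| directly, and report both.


Cauchy-Davenport: |A + B| ≥ min(p, |A| + |B| - 1) for A, B nonempty in Z/pZ.
|A| = 2, |B| = 4, p = 19.
CD lower bound = min(19, 2 + 4 - 1) = min(19, 5) = 5.
Compute A + B mod 19 directly:
a = 5: 5+0=5, 5+10=15, 5+13=18, 5+15=1
a = 15: 15+0=15, 15+10=6, 15+13=9, 15+15=11
A + B = {1, 5, 6, 9, 11, 15, 18}, so |A + B| = 7.
Verify: 7 ≥ 5? Yes ✓.

CD lower bound = 5, actual |A + B| = 7.


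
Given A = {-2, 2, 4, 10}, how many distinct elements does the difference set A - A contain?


A - A = {a - a' : a, a' ∈ A}; |A| = 4.
Bounds: 2|A|-1 ≤ |A - A| ≤ |A|² - |A| + 1, i.e. 7 ≤ |A - A| ≤ 13.
Note: 0 ∈ A - A always (from a - a). The set is symmetric: if d ∈ A - A then -d ∈ A - A.
Enumerate nonzero differences d = a - a' with a > a' (then include -d):
Positive differences: {2, 4, 6, 8, 12}
Full difference set: {0} ∪ (positive diffs) ∪ (negative diffs).
|A - A| = 1 + 2·5 = 11 (matches direct enumeration: 11).

|A - A| = 11


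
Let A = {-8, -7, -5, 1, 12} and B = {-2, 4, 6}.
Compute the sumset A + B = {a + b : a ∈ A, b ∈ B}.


A + B = {a + b : a ∈ A, b ∈ B}.
Enumerate all |A|·|B| = 5·3 = 15 pairs (a, b) and collect distinct sums.
a = -8: -8+-2=-10, -8+4=-4, -8+6=-2
a = -7: -7+-2=-9, -7+4=-3, -7+6=-1
a = -5: -5+-2=-7, -5+4=-1, -5+6=1
a = 1: 1+-2=-1, 1+4=5, 1+6=7
a = 12: 12+-2=10, 12+4=16, 12+6=18
Collecting distinct sums: A + B = {-10, -9, -7, -4, -3, -2, -1, 1, 5, 7, 10, 16, 18}
|A + B| = 13

A + B = {-10, -9, -7, -4, -3, -2, -1, 1, 5, 7, 10, 16, 18}


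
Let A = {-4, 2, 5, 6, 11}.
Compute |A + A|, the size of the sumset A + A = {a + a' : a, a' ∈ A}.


A + A = {a + a' : a, a' ∈ A}; |A| = 5.
General bounds: 2|A| - 1 ≤ |A + A| ≤ |A|(|A|+1)/2, i.e. 9 ≤ |A + A| ≤ 15.
Lower bound 2|A|-1 is attained iff A is an arithmetic progression.
Enumerate sums a + a' for a ≤ a' (symmetric, so this suffices):
a = -4: -4+-4=-8, -4+2=-2, -4+5=1, -4+6=2, -4+11=7
a = 2: 2+2=4, 2+5=7, 2+6=8, 2+11=13
a = 5: 5+5=10, 5+6=11, 5+11=16
a = 6: 6+6=12, 6+11=17
a = 11: 11+11=22
Distinct sums: {-8, -2, 1, 2, 4, 7, 8, 10, 11, 12, 13, 16, 17, 22}
|A + A| = 14

|A + A| = 14
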